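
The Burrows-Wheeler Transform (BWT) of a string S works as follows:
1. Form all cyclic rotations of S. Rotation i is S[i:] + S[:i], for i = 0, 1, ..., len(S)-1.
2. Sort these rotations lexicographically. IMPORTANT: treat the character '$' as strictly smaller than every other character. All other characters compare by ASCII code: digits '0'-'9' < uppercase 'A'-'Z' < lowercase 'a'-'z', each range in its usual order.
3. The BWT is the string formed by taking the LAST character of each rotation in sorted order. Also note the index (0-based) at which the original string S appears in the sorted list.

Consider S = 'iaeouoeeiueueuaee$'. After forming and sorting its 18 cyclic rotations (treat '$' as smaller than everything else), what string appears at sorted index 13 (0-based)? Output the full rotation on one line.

Answer: ouoeeiueueuaee$iae

Derivation:
All 18 rotations (rotation i = S[i:]+S[:i]):
  rot[0] = iaeouoeeiueueuaee$
  rot[1] = aeouoeeiueueuaee$i
  rot[2] = eouoeeiueueuaee$ia
  rot[3] = ouoeeiueueuaee$iae
  rot[4] = uoeeiueueuaee$iaeo
  rot[5] = oeeiueueuaee$iaeou
  rot[6] = eeiueueuaee$iaeouo
  rot[7] = eiueueuaee$iaeouoe
  rot[8] = iueueuaee$iaeouoee
  rot[9] = ueueuaee$iaeouoeei
  rot[10] = eueuaee$iaeouoeeiu
  rot[11] = ueuaee$iaeouoeeiue
  rot[12] = euaee$iaeouoeeiueu
  rot[13] = uaee$iaeouoeeiueue
  rot[14] = aee$iaeouoeeiueueu
  rot[15] = ee$iaeouoeeiueueua
  rot[16] = e$iaeouoeeiueueuae
  rot[17] = $iaeouoeeiueueuaee
Sorted (with $ < everything):
  sorted[0] = $iaeouoeeiueueuaee
  sorted[1] = aee$iaeouoeeiueueu
  sorted[2] = aeouoeeiueueuaee$i
  sorted[3] = e$iaeouoeeiueueuae
  sorted[4] = ee$iaeouoeeiueueua
  sorted[5] = eeiueueuaee$iaeouo
  sorted[6] = eiueueuaee$iaeouoe
  sorted[7] = eouoeeiueueuaee$ia
  sorted[8] = euaee$iaeouoeeiueu
  sorted[9] = eueuaee$iaeouoeeiu
  sorted[10] = iaeouoeeiueueuaee$
  sorted[11] = iueueuaee$iaeouoee
  sorted[12] = oeeiueueuaee$iaeou
  sorted[13] = ouoeeiueueuaee$iae
  sorted[14] = uaee$iaeouoeeiueue
  sorted[15] = ueuaee$iaeouoeeiue
  sorted[16] = ueueuaee$iaeouoeei
  sorted[17] = uoeeiueueuaee$iaeo
sorted[13] = ouoeeiueueuaee$iae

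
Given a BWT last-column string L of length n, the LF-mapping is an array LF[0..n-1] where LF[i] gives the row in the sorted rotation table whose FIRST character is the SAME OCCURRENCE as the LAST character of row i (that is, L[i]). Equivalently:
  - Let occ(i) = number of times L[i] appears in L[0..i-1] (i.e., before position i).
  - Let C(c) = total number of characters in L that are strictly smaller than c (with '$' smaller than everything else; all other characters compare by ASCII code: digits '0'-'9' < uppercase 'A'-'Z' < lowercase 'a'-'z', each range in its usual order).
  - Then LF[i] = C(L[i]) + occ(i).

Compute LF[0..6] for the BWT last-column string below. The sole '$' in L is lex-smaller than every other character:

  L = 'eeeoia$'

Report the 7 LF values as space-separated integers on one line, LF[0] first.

Answer: 2 3 4 6 5 1 0

Derivation:
Char counts: '$':1, 'a':1, 'e':3, 'i':1, 'o':1
C (first-col start): C('$')=0, C('a')=1, C('e')=2, C('i')=5, C('o')=6
L[0]='e': occ=0, LF[0]=C('e')+0=2+0=2
L[1]='e': occ=1, LF[1]=C('e')+1=2+1=3
L[2]='e': occ=2, LF[2]=C('e')+2=2+2=4
L[3]='o': occ=0, LF[3]=C('o')+0=6+0=6
L[4]='i': occ=0, LF[4]=C('i')+0=5+0=5
L[5]='a': occ=0, LF[5]=C('a')+0=1+0=1
L[6]='$': occ=0, LF[6]=C('$')+0=0+0=0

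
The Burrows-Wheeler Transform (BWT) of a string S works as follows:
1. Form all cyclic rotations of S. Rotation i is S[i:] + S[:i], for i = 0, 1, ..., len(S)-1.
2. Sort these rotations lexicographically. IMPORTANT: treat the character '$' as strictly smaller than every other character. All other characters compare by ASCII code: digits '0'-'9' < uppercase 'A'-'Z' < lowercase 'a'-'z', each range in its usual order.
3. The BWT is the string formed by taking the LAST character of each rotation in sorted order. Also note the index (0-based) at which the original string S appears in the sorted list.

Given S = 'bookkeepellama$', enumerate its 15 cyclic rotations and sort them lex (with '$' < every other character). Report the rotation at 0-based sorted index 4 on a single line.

All 15 rotations (rotation i = S[i:]+S[:i]):
  rot[0] = bookkeepellama$
  rot[1] = ookkeepellama$b
  rot[2] = okkeepellama$bo
  rot[3] = kkeepellama$boo
  rot[4] = keepellama$book
  rot[5] = eepellama$bookk
  rot[6] = epellama$bookke
  rot[7] = pellama$bookkee
  rot[8] = ellama$bookkeep
  rot[9] = llama$bookkeepe
  rot[10] = lama$bookkeepel
  rot[11] = ama$bookkeepell
  rot[12] = ma$bookkeepella
  rot[13] = a$bookkeepellam
  rot[14] = $bookkeepellama
Sorted (with $ < everything):
  sorted[0] = $bookkeepellama
  sorted[1] = a$bookkeepellam
  sorted[2] = ama$bookkeepell
  sorted[3] = bookkeepellama$
  sorted[4] = eepellama$bookk
  sorted[5] = ellama$bookkeep
  sorted[6] = epellama$bookke
  sorted[7] = keepellama$book
  sorted[8] = kkeepellama$boo
  sorted[9] = lama$bookkeepel
  sorted[10] = llama$bookkeepe
  sorted[11] = ma$bookkeepella
  sorted[12] = okkeepellama$bo
  sorted[13] = ookkeepellama$b
  sorted[14] = pellama$bookkee
sorted[4] = eepellama$bookk

Answer: eepellama$bookk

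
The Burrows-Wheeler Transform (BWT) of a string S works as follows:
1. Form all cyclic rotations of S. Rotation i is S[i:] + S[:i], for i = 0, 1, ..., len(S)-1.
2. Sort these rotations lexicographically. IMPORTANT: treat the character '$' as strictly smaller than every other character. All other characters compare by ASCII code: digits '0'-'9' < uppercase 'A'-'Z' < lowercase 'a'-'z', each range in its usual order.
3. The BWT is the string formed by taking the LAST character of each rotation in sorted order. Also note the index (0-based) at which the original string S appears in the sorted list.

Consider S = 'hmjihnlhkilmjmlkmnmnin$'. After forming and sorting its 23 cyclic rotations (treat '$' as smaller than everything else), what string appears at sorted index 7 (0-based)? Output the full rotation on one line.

All 23 rotations (rotation i = S[i:]+S[:i]):
  rot[0] = hmjihnlhkilmjmlkmnmnin$
  rot[1] = mjihnlhkilmjmlkmnmnin$h
  rot[2] = jihnlhkilmjmlkmnmnin$hm
  rot[3] = ihnlhkilmjmlkmnmnin$hmj
  rot[4] = hnlhkilmjmlkmnmnin$hmji
  rot[5] = nlhkilmjmlkmnmnin$hmjih
  rot[6] = lhkilmjmlkmnmnin$hmjihn
  rot[7] = hkilmjmlkmnmnin$hmjihnl
  rot[8] = kilmjmlkmnmnin$hmjihnlh
  rot[9] = ilmjmlkmnmnin$hmjihnlhk
  rot[10] = lmjmlkmnmnin$hmjihnlhki
  rot[11] = mjmlkmnmnin$hmjihnlhkil
  rot[12] = jmlkmnmnin$hmjihnlhkilm
  rot[13] = mlkmnmnin$hmjihnlhkilmj
  rot[14] = lkmnmnin$hmjihnlhkilmjm
  rot[15] = kmnmnin$hmjihnlhkilmjml
  rot[16] = mnmnin$hmjihnlhkilmjmlk
  rot[17] = nmnin$hmjihnlhkilmjmlkm
  rot[18] = mnin$hmjihnlhkilmjmlkmn
  rot[19] = nin$hmjihnlhkilmjmlkmnm
  rot[20] = in$hmjihnlhkilmjmlkmnmn
  rot[21] = n$hmjihnlhkilmjmlkmnmni
  rot[22] = $hmjihnlhkilmjmlkmnmnin
Sorted (with $ < everything):
  sorted[0] = $hmjihnlhkilmjmlkmnmnin
  sorted[1] = hkilmjmlkmnmnin$hmjihnl
  sorted[2] = hmjihnlhkilmjmlkmnmnin$
  sorted[3] = hnlhkilmjmlkmnmnin$hmji
  sorted[4] = ihnlhkilmjmlkmnmnin$hmj
  sorted[5] = ilmjmlkmnmnin$hmjihnlhk
  sorted[6] = in$hmjihnlhkilmjmlkmnmn
  sorted[7] = jihnlhkilmjmlkmnmnin$hm
  sorted[8] = jmlkmnmnin$hmjihnlhkilm
  sorted[9] = kilmjmlkmnmnin$hmjihnlh
  sorted[10] = kmnmnin$hmjihnlhkilmjml
  sorted[11] = lhkilmjmlkmnmnin$hmjihn
  sorted[12] = lkmnmnin$hmjihnlhkilmjm
  sorted[13] = lmjmlkmnmnin$hmjihnlhki
  sorted[14] = mjihnlhkilmjmlkmnmnin$h
  sorted[15] = mjmlkmnmnin$hmjihnlhkil
  sorted[16] = mlkmnmnin$hmjihnlhkilmj
  sorted[17] = mnin$hmjihnlhkilmjmlkmn
  sorted[18] = mnmnin$hmjihnlhkilmjmlk
  sorted[19] = n$hmjihnlhkilmjmlkmnmni
  sorted[20] = nin$hmjihnlhkilmjmlkmnm
  sorted[21] = nlhkilmjmlkmnmnin$hmjih
  sorted[22] = nmnin$hmjihnlhkilmjmlkm
sorted[7] = jihnlhkilmjmlkmnmnin$hm

Answer: jihnlhkilmjmlkmnmnin$hm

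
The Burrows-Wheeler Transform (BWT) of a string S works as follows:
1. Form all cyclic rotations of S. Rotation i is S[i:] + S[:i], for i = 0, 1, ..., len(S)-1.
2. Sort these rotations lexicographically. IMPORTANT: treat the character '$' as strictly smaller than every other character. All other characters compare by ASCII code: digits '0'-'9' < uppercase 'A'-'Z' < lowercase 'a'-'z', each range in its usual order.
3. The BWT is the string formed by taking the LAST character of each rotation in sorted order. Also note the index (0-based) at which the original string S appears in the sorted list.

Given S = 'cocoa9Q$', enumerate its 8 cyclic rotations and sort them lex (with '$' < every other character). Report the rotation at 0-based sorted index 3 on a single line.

Answer: a9Q$coco

Derivation:
All 8 rotations (rotation i = S[i:]+S[:i]):
  rot[0] = cocoa9Q$
  rot[1] = ocoa9Q$c
  rot[2] = coa9Q$co
  rot[3] = oa9Q$coc
  rot[4] = a9Q$coco
  rot[5] = 9Q$cocoa
  rot[6] = Q$cocoa9
  rot[7] = $cocoa9Q
Sorted (with $ < everything):
  sorted[0] = $cocoa9Q
  sorted[1] = 9Q$cocoa
  sorted[2] = Q$cocoa9
  sorted[3] = a9Q$coco
  sorted[4] = coa9Q$co
  sorted[5] = cocoa9Q$
  sorted[6] = oa9Q$coc
  sorted[7] = ocoa9Q$c
sorted[3] = a9Q$coco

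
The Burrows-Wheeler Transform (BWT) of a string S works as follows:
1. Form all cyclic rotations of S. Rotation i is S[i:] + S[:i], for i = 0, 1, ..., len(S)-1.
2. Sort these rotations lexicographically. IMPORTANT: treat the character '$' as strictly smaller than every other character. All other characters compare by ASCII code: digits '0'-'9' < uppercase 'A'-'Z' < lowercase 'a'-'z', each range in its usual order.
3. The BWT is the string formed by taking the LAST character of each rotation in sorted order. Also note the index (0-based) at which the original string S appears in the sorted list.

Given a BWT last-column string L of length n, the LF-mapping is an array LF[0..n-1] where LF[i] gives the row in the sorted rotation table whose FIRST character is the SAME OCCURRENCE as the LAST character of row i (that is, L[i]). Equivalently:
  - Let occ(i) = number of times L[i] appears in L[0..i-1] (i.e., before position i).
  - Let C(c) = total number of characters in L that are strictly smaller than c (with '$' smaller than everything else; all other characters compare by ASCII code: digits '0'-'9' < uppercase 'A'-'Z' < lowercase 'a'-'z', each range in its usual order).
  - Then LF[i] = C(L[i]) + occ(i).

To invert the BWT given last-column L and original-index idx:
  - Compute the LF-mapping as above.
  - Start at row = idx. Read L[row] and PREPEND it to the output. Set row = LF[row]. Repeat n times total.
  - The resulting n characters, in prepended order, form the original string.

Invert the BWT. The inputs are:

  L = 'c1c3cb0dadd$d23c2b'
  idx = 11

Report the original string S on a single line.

LF mapping: 10 2 11 5 12 8 1 14 7 15 16 0 17 3 6 13 4 9
Walk LF starting at row 11, prepending L[row]:
  step 1: row=11, L[11]='$', prepend. Next row=LF[11]=0
  step 2: row=0, L[0]='c', prepend. Next row=LF[0]=10
  step 3: row=10, L[10]='d', prepend. Next row=LF[10]=16
  step 4: row=16, L[16]='2', prepend. Next row=LF[16]=4
  step 5: row=4, L[4]='c', prepend. Next row=LF[4]=12
  step 6: row=12, L[12]='d', prepend. Next row=LF[12]=17
  step 7: row=17, L[17]='b', prepend. Next row=LF[17]=9
  step 8: row=9, L[9]='d', prepend. Next row=LF[9]=15
  step 9: row=15, L[15]='c', prepend. Next row=LF[15]=13
  step 10: row=13, L[13]='2', prepend. Next row=LF[13]=3
  step 11: row=3, L[3]='3', prepend. Next row=LF[3]=5
  step 12: row=5, L[5]='b', prepend. Next row=LF[5]=8
  step 13: row=8, L[8]='a', prepend. Next row=LF[8]=7
  step 14: row=7, L[7]='d', prepend. Next row=LF[7]=14
  step 15: row=14, L[14]='3', prepend. Next row=LF[14]=6
  step 16: row=6, L[6]='0', prepend. Next row=LF[6]=1
  step 17: row=1, L[1]='1', prepend. Next row=LF[1]=2
  step 18: row=2, L[2]='c', prepend. Next row=LF[2]=11
Reversed output: c103dab32cdbdc2dc$

Answer: c103dab32cdbdc2dc$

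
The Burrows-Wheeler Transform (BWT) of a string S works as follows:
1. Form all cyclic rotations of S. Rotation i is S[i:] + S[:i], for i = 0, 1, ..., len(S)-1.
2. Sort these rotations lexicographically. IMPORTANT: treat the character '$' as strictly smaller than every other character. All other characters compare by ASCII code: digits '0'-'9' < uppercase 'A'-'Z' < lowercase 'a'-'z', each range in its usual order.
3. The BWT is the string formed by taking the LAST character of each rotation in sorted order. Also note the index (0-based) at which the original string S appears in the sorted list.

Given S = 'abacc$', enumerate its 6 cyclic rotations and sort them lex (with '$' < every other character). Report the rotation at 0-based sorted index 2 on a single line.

All 6 rotations (rotation i = S[i:]+S[:i]):
  rot[0] = abacc$
  rot[1] = bacc$a
  rot[2] = acc$ab
  rot[3] = cc$aba
  rot[4] = c$abac
  rot[5] = $abacc
Sorted (with $ < everything):
  sorted[0] = $abacc
  sorted[1] = abacc$
  sorted[2] = acc$ab
  sorted[3] = bacc$a
  sorted[4] = c$abac
  sorted[5] = cc$aba
sorted[2] = acc$ab

Answer: acc$ab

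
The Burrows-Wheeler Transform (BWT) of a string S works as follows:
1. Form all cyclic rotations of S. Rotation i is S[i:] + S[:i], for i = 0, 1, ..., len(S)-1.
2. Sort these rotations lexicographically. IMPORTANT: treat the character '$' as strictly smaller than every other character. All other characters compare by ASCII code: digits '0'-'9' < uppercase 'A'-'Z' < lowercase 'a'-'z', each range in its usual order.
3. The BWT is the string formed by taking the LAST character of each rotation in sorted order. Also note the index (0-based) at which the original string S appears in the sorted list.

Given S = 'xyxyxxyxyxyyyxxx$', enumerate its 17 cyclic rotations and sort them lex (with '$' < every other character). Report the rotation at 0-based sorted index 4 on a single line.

All 17 rotations (rotation i = S[i:]+S[:i]):
  rot[0] = xyxyxxyxyxyyyxxx$
  rot[1] = yxyxxyxyxyyyxxx$x
  rot[2] = xyxxyxyxyyyxxx$xy
  rot[3] = yxxyxyxyyyxxx$xyx
  rot[4] = xxyxyxyyyxxx$xyxy
  rot[5] = xyxyxyyyxxx$xyxyx
  rot[6] = yxyxyyyxxx$xyxyxx
  rot[7] = xyxyyyxxx$xyxyxxy
  rot[8] = yxyyyxxx$xyxyxxyx
  rot[9] = xyyyxxx$xyxyxxyxy
  rot[10] = yyyxxx$xyxyxxyxyx
  rot[11] = yyxxx$xyxyxxyxyxy
  rot[12] = yxxx$xyxyxxyxyxyy
  rot[13] = xxx$xyxyxxyxyxyyy
  rot[14] = xx$xyxyxxyxyxyyyx
  rot[15] = x$xyxyxxyxyxyyyxx
  rot[16] = $xyxyxxyxyxyyyxxx
Sorted (with $ < everything):
  sorted[0] = $xyxyxxyxyxyyyxxx
  sorted[1] = x$xyxyxxyxyxyyyxx
  sorted[2] = xx$xyxyxxyxyxyyyx
  sorted[3] = xxx$xyxyxxyxyxyyy
  sorted[4] = xxyxyxyyyxxx$xyxy
  sorted[5] = xyxxyxyxyyyxxx$xy
  sorted[6] = xyxyxxyxyxyyyxxx$
  sorted[7] = xyxyxyyyxxx$xyxyx
  sorted[8] = xyxyyyxxx$xyxyxxy
  sorted[9] = xyyyxxx$xyxyxxyxy
  sorted[10] = yxxx$xyxyxxyxyxyy
  sorted[11] = yxxyxyxyyyxxx$xyx
  sorted[12] = yxyxxyxyxyyyxxx$x
  sorted[13] = yxyxyyyxxx$xyxyxx
  sorted[14] = yxyyyxxx$xyxyxxyx
  sorted[15] = yyxxx$xyxyxxyxyxy
  sorted[16] = yyyxxx$xyxyxxyxyx
sorted[4] = xxyxyxyyyxxx$xyxy

Answer: xxyxyxyyyxxx$xyxy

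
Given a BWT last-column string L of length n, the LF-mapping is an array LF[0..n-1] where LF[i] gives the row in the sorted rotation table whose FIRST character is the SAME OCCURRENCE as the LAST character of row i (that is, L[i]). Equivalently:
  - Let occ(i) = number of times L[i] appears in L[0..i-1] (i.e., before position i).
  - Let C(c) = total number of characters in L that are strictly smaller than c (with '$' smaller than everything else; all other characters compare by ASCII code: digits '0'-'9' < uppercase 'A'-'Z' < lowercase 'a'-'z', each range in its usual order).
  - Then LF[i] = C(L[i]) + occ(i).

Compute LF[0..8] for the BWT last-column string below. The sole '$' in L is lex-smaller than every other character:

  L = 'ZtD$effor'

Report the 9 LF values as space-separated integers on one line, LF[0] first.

Answer: 2 8 1 0 3 4 5 6 7

Derivation:
Char counts: '$':1, 'D':1, 'Z':1, 'e':1, 'f':2, 'o':1, 'r':1, 't':1
C (first-col start): C('$')=0, C('D')=1, C('Z')=2, C('e')=3, C('f')=4, C('o')=6, C('r')=7, C('t')=8
L[0]='Z': occ=0, LF[0]=C('Z')+0=2+0=2
L[1]='t': occ=0, LF[1]=C('t')+0=8+0=8
L[2]='D': occ=0, LF[2]=C('D')+0=1+0=1
L[3]='$': occ=0, LF[3]=C('$')+0=0+0=0
L[4]='e': occ=0, LF[4]=C('e')+0=3+0=3
L[5]='f': occ=0, LF[5]=C('f')+0=4+0=4
L[6]='f': occ=1, LF[6]=C('f')+1=4+1=5
L[7]='o': occ=0, LF[7]=C('o')+0=6+0=6
L[8]='r': occ=0, LF[8]=C('r')+0=7+0=7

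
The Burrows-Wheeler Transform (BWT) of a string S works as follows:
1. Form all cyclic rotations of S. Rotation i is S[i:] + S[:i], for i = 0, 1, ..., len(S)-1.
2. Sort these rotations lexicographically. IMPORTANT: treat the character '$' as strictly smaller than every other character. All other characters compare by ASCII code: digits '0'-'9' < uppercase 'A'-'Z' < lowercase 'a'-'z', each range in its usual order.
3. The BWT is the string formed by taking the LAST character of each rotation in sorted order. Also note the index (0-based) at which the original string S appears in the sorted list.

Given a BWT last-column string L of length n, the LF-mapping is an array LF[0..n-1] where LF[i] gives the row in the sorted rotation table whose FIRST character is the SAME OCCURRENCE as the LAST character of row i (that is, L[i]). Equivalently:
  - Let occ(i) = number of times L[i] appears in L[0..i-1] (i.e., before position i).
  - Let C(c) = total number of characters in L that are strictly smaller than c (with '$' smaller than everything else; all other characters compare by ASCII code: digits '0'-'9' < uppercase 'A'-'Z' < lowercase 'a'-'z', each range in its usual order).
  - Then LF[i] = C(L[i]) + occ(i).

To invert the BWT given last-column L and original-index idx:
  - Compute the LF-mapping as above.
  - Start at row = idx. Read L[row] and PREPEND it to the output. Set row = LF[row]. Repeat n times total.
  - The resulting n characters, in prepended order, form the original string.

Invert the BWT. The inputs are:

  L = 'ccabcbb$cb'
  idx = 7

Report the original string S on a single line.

Answer: cabbbccbc$

Derivation:
LF mapping: 6 7 1 2 8 3 4 0 9 5
Walk LF starting at row 7, prepending L[row]:
  step 1: row=7, L[7]='$', prepend. Next row=LF[7]=0
  step 2: row=0, L[0]='c', prepend. Next row=LF[0]=6
  step 3: row=6, L[6]='b', prepend. Next row=LF[6]=4
  step 4: row=4, L[4]='c', prepend. Next row=LF[4]=8
  step 5: row=8, L[8]='c', prepend. Next row=LF[8]=9
  step 6: row=9, L[9]='b', prepend. Next row=LF[9]=5
  step 7: row=5, L[5]='b', prepend. Next row=LF[5]=3
  step 8: row=3, L[3]='b', prepend. Next row=LF[3]=2
  step 9: row=2, L[2]='a', prepend. Next row=LF[2]=1
  step 10: row=1, L[1]='c', prepend. Next row=LF[1]=7
Reversed output: cabbbccbc$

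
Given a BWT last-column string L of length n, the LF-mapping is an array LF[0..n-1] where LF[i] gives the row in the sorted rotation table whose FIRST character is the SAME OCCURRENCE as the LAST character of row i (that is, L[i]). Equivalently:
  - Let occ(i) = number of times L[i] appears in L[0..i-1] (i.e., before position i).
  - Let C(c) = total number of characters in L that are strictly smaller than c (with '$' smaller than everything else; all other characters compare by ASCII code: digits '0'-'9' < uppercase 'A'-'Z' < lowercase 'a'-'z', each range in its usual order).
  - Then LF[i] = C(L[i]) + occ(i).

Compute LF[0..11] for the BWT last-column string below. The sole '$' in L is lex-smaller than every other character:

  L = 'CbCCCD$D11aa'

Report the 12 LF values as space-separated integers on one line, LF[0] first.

Char counts: '$':1, '1':2, 'C':4, 'D':2, 'a':2, 'b':1
C (first-col start): C('$')=0, C('1')=1, C('C')=3, C('D')=7, C('a')=9, C('b')=11
L[0]='C': occ=0, LF[0]=C('C')+0=3+0=3
L[1]='b': occ=0, LF[1]=C('b')+0=11+0=11
L[2]='C': occ=1, LF[2]=C('C')+1=3+1=4
L[3]='C': occ=2, LF[3]=C('C')+2=3+2=5
L[4]='C': occ=3, LF[4]=C('C')+3=3+3=6
L[5]='D': occ=0, LF[5]=C('D')+0=7+0=7
L[6]='$': occ=0, LF[6]=C('$')+0=0+0=0
L[7]='D': occ=1, LF[7]=C('D')+1=7+1=8
L[8]='1': occ=0, LF[8]=C('1')+0=1+0=1
L[9]='1': occ=1, LF[9]=C('1')+1=1+1=2
L[10]='a': occ=0, LF[10]=C('a')+0=9+0=9
L[11]='a': occ=1, LF[11]=C('a')+1=9+1=10

Answer: 3 11 4 5 6 7 0 8 1 2 9 10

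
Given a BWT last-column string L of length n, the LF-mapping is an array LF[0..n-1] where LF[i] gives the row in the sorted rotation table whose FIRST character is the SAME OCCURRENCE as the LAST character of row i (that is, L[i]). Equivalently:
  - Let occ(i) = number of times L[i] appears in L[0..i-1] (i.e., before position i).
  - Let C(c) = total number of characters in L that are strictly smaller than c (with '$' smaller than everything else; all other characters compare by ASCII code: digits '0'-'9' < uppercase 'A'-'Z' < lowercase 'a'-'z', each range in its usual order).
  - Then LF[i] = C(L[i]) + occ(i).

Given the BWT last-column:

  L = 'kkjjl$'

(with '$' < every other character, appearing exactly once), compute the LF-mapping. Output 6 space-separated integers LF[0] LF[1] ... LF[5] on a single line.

Char counts: '$':1, 'j':2, 'k':2, 'l':1
C (first-col start): C('$')=0, C('j')=1, C('k')=3, C('l')=5
L[0]='k': occ=0, LF[0]=C('k')+0=3+0=3
L[1]='k': occ=1, LF[1]=C('k')+1=3+1=4
L[2]='j': occ=0, LF[2]=C('j')+0=1+0=1
L[3]='j': occ=1, LF[3]=C('j')+1=1+1=2
L[4]='l': occ=0, LF[4]=C('l')+0=5+0=5
L[5]='$': occ=0, LF[5]=C('$')+0=0+0=0

Answer: 3 4 1 2 5 0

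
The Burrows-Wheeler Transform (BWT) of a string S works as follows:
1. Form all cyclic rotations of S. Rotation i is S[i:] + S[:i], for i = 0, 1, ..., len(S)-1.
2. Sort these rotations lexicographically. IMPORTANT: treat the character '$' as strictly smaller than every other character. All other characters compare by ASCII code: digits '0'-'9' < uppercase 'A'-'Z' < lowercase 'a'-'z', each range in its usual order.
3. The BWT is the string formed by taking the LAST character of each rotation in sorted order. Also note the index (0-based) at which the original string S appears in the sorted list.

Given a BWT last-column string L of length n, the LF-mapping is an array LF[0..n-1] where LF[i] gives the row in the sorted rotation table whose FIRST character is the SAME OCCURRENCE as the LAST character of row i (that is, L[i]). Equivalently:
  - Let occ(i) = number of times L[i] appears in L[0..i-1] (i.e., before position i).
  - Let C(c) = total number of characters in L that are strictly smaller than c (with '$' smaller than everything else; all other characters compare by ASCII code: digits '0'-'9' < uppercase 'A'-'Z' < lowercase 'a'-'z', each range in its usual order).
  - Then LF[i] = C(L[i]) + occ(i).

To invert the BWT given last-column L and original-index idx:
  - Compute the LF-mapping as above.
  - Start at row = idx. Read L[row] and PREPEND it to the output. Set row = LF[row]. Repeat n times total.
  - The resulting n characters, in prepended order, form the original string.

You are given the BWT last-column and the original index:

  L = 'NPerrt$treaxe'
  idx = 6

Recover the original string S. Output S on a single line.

LF mapping: 1 2 4 7 8 10 0 11 9 5 3 12 6
Walk LF starting at row 6, prepending L[row]:
  step 1: row=6, L[6]='$', prepend. Next row=LF[6]=0
  step 2: row=0, L[0]='N', prepend. Next row=LF[0]=1
  step 3: row=1, L[1]='P', prepend. Next row=LF[1]=2
  step 4: row=2, L[2]='e', prepend. Next row=LF[2]=4
  step 5: row=4, L[4]='r', prepend. Next row=LF[4]=8
  step 6: row=8, L[8]='r', prepend. Next row=LF[8]=9
  step 7: row=9, L[9]='e', prepend. Next row=LF[9]=5
  step 8: row=5, L[5]='t', prepend. Next row=LF[5]=10
  step 9: row=10, L[10]='a', prepend. Next row=LF[10]=3
  step 10: row=3, L[3]='r', prepend. Next row=LF[3]=7
  step 11: row=7, L[7]='t', prepend. Next row=LF[7]=11
  step 12: row=11, L[11]='x', prepend. Next row=LF[11]=12
  step 13: row=12, L[12]='e', prepend. Next row=LF[12]=6
Reversed output: extraterrePN$

Answer: extraterrePN$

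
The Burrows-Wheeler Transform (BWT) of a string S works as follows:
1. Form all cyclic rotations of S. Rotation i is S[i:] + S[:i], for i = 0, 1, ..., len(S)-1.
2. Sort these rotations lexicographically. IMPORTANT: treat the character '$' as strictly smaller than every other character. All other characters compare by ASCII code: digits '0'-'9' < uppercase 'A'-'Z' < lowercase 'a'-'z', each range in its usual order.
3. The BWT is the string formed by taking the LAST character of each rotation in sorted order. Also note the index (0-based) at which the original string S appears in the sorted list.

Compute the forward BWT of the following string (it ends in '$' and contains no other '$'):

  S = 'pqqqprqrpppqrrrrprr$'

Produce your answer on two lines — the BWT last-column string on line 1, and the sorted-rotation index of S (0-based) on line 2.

All 20 rotations (rotation i = S[i:]+S[:i]):
  rot[0] = pqqqprqrpppqrrrrprr$
  rot[1] = qqqprqrpppqrrrrprr$p
  rot[2] = qqprqrpppqrrrrprr$pq
  rot[3] = qprqrpppqrrrrprr$pqq
  rot[4] = prqrpppqrrrrprr$pqqq
  rot[5] = rqrpppqrrrrprr$pqqqp
  rot[6] = qrpppqrrrrprr$pqqqpr
  rot[7] = rpppqrrrrprr$pqqqprq
  rot[8] = pppqrrrrprr$pqqqprqr
  rot[9] = ppqrrrrprr$pqqqprqrp
  rot[10] = pqrrrrprr$pqqqprqrpp
  rot[11] = qrrrrprr$pqqqprqrppp
  rot[12] = rrrrprr$pqqqprqrpppq
  rot[13] = rrrprr$pqqqprqrpppqr
  rot[14] = rrprr$pqqqprqrpppqrr
  rot[15] = rprr$pqqqprqrpppqrrr
  rot[16] = prr$pqqqprqrpppqrrrr
  rot[17] = rr$pqqqprqrpppqrrrrp
  rot[18] = r$pqqqprqrpppqrrrrpr
  rot[19] = $pqqqprqrpppqrrrrprr
Sorted (with $ < everything):
  sorted[0] = $pqqqprqrpppqrrrrprr  (last char: 'r')
  sorted[1] = pppqrrrrprr$pqqqprqr  (last char: 'r')
  sorted[2] = ppqrrrrprr$pqqqprqrp  (last char: 'p')
  sorted[3] = pqqqprqrpppqrrrrprr$  (last char: '$')
  sorted[4] = pqrrrrprr$pqqqprqrpp  (last char: 'p')
  sorted[5] = prqrpppqrrrrprr$pqqq  (last char: 'q')
  sorted[6] = prr$pqqqprqrpppqrrrr  (last char: 'r')
  sorted[7] = qprqrpppqrrrrprr$pqq  (last char: 'q')
  sorted[8] = qqprqrpppqrrrrprr$pq  (last char: 'q')
  sorted[9] = qqqprqrpppqrrrrprr$p  (last char: 'p')
  sorted[10] = qrpppqrrrrprr$pqqqpr  (last char: 'r')
  sorted[11] = qrrrrprr$pqqqprqrppp  (last char: 'p')
  sorted[12] = r$pqqqprqrpppqrrrrpr  (last char: 'r')
  sorted[13] = rpppqrrrrprr$pqqqprq  (last char: 'q')
  sorted[14] = rprr$pqqqprqrpppqrrr  (last char: 'r')
  sorted[15] = rqrpppqrrrrprr$pqqqp  (last char: 'p')
  sorted[16] = rr$pqqqprqrpppqrrrrp  (last char: 'p')
  sorted[17] = rrprr$pqqqprqrpppqrr  (last char: 'r')
  sorted[18] = rrrprr$pqqqprqrpppqr  (last char: 'r')
  sorted[19] = rrrrprr$pqqqprqrpppq  (last char: 'q')
Last column: rrp$pqrqqprprqrpprrq
Original string S is at sorted index 3

Answer: rrp$pqrqqprprqrpprrq
3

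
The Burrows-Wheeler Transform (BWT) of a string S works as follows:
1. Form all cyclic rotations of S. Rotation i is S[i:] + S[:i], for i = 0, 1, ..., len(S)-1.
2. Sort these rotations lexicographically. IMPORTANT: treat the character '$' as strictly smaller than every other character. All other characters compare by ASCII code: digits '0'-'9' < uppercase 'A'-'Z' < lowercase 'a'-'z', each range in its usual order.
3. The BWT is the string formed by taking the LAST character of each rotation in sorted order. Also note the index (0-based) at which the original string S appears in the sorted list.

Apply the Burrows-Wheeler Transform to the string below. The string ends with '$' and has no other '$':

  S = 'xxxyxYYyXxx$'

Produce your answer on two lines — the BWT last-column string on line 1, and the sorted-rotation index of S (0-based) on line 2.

All 12 rotations (rotation i = S[i:]+S[:i]):
  rot[0] = xxxyxYYyXxx$
  rot[1] = xxyxYYyXxx$x
  rot[2] = xyxYYyXxx$xx
  rot[3] = yxYYyXxx$xxx
  rot[4] = xYYyXxx$xxxy
  rot[5] = YYyXxx$xxxyx
  rot[6] = YyXxx$xxxyxY
  rot[7] = yXxx$xxxyxYY
  rot[8] = Xxx$xxxyxYYy
  rot[9] = xx$xxxyxYYyX
  rot[10] = x$xxxyxYYyXx
  rot[11] = $xxxyxYYyXxx
Sorted (with $ < everything):
  sorted[0] = $xxxyxYYyXxx  (last char: 'x')
  sorted[1] = Xxx$xxxyxYYy  (last char: 'y')
  sorted[2] = YYyXxx$xxxyx  (last char: 'x')
  sorted[3] = YyXxx$xxxyxY  (last char: 'Y')
  sorted[4] = x$xxxyxYYyXx  (last char: 'x')
  sorted[5] = xYYyXxx$xxxy  (last char: 'y')
  sorted[6] = xx$xxxyxYYyX  (last char: 'X')
  sorted[7] = xxxyxYYyXxx$  (last char: '$')
  sorted[8] = xxyxYYyXxx$x  (last char: 'x')
  sorted[9] = xyxYYyXxx$xx  (last char: 'x')
  sorted[10] = yXxx$xxxyxYY  (last char: 'Y')
  sorted[11] = yxYYyXxx$xxx  (last char: 'x')
Last column: xyxYxyX$xxYx
Original string S is at sorted index 7

Answer: xyxYxyX$xxYx
7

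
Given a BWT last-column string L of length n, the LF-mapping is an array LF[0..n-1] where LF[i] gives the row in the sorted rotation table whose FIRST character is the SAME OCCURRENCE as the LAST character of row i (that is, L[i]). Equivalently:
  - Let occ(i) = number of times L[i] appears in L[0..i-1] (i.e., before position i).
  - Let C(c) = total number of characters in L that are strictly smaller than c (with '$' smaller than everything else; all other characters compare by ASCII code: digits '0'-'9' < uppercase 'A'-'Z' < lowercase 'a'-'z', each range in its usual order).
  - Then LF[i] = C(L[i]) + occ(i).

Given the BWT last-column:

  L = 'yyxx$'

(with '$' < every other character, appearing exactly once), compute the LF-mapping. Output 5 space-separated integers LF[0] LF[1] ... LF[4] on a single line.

Answer: 3 4 1 2 0

Derivation:
Char counts: '$':1, 'x':2, 'y':2
C (first-col start): C('$')=0, C('x')=1, C('y')=3
L[0]='y': occ=0, LF[0]=C('y')+0=3+0=3
L[1]='y': occ=1, LF[1]=C('y')+1=3+1=4
L[2]='x': occ=0, LF[2]=C('x')+0=1+0=1
L[3]='x': occ=1, LF[3]=C('x')+1=1+1=2
L[4]='$': occ=0, LF[4]=C('$')+0=0+0=0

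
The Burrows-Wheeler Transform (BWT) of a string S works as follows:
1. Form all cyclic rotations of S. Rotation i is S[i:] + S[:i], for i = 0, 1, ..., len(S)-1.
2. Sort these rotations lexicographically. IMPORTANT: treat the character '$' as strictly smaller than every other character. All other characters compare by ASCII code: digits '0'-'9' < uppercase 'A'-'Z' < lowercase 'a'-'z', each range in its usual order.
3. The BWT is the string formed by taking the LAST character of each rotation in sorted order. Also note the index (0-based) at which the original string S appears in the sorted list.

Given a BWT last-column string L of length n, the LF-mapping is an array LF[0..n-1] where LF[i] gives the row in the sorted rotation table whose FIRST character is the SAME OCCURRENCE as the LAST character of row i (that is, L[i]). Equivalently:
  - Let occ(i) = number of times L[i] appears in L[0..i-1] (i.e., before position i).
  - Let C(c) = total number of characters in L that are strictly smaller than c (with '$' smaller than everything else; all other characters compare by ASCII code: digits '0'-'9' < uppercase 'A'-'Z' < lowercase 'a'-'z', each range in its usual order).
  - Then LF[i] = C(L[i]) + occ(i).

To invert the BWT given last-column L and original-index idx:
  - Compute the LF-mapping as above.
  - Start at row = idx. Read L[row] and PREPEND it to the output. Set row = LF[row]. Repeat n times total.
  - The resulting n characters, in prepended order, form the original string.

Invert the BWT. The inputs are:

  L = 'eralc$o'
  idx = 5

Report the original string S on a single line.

LF mapping: 3 6 1 4 2 0 5
Walk LF starting at row 5, prepending L[row]:
  step 1: row=5, L[5]='$', prepend. Next row=LF[5]=0
  step 2: row=0, L[0]='e', prepend. Next row=LF[0]=3
  step 3: row=3, L[3]='l', prepend. Next row=LF[3]=4
  step 4: row=4, L[4]='c', prepend. Next row=LF[4]=2
  step 5: row=2, L[2]='a', prepend. Next row=LF[2]=1
  step 6: row=1, L[1]='r', prepend. Next row=LF[1]=6
  step 7: row=6, L[6]='o', prepend. Next row=LF[6]=5
Reversed output: oracle$

Answer: oracle$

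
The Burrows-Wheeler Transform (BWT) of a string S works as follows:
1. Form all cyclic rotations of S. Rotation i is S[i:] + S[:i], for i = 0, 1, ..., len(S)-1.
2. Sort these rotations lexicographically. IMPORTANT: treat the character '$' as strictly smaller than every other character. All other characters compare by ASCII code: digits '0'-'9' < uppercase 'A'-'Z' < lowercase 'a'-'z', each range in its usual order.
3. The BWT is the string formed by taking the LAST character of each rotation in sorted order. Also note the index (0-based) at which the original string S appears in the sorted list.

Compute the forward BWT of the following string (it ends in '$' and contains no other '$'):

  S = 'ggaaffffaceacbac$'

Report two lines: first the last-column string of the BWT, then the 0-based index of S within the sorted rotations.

Answer: cgbefacaaacfffag$
16

Derivation:
All 17 rotations (rotation i = S[i:]+S[:i]):
  rot[0] = ggaaffffaceacbac$
  rot[1] = gaaffffaceacbac$g
  rot[2] = aaffffaceacbac$gg
  rot[3] = affffaceacbac$gga
  rot[4] = ffffaceacbac$ggaa
  rot[5] = fffaceacbac$ggaaf
  rot[6] = ffaceacbac$ggaaff
  rot[7] = faceacbac$ggaafff
  rot[8] = aceacbac$ggaaffff
  rot[9] = ceacbac$ggaaffffa
  rot[10] = eacbac$ggaaffffac
  rot[11] = acbac$ggaafffface
  rot[12] = cbac$ggaaffffacea
  rot[13] = bac$ggaaffffaceac
  rot[14] = ac$ggaaffffaceacb
  rot[15] = c$ggaaffffaceacba
  rot[16] = $ggaaffffaceacbac
Sorted (with $ < everything):
  sorted[0] = $ggaaffffaceacbac  (last char: 'c')
  sorted[1] = aaffffaceacbac$gg  (last char: 'g')
  sorted[2] = ac$ggaaffffaceacb  (last char: 'b')
  sorted[3] = acbac$ggaafffface  (last char: 'e')
  sorted[4] = aceacbac$ggaaffff  (last char: 'f')
  sorted[5] = affffaceacbac$gga  (last char: 'a')
  sorted[6] = bac$ggaaffffaceac  (last char: 'c')
  sorted[7] = c$ggaaffffaceacba  (last char: 'a')
  sorted[8] = cbac$ggaaffffacea  (last char: 'a')
  sorted[9] = ceacbac$ggaaffffa  (last char: 'a')
  sorted[10] = eacbac$ggaaffffac  (last char: 'c')
  sorted[11] = faceacbac$ggaafff  (last char: 'f')
  sorted[12] = ffaceacbac$ggaaff  (last char: 'f')
  sorted[13] = fffaceacbac$ggaaf  (last char: 'f')
  sorted[14] = ffffaceacbac$ggaa  (last char: 'a')
  sorted[15] = gaaffffaceacbac$g  (last char: 'g')
  sorted[16] = ggaaffffaceacbac$  (last char: '$')
Last column: cgbefacaaacfffag$
Original string S is at sorted index 16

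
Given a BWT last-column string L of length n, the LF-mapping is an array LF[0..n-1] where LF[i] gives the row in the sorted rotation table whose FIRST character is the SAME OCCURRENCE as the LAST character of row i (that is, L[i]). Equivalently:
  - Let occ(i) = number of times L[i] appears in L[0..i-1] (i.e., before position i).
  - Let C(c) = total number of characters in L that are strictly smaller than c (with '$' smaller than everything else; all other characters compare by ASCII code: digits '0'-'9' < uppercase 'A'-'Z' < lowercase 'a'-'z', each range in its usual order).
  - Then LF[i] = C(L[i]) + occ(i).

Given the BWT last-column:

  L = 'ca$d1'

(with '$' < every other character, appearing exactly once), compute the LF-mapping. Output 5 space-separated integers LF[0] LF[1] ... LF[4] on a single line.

Answer: 3 2 0 4 1

Derivation:
Char counts: '$':1, '1':1, 'a':1, 'c':1, 'd':1
C (first-col start): C('$')=0, C('1')=1, C('a')=2, C('c')=3, C('d')=4
L[0]='c': occ=0, LF[0]=C('c')+0=3+0=3
L[1]='a': occ=0, LF[1]=C('a')+0=2+0=2
L[2]='$': occ=0, LF[2]=C('$')+0=0+0=0
L[3]='d': occ=0, LF[3]=C('d')+0=4+0=4
L[4]='1': occ=0, LF[4]=C('1')+0=1+0=1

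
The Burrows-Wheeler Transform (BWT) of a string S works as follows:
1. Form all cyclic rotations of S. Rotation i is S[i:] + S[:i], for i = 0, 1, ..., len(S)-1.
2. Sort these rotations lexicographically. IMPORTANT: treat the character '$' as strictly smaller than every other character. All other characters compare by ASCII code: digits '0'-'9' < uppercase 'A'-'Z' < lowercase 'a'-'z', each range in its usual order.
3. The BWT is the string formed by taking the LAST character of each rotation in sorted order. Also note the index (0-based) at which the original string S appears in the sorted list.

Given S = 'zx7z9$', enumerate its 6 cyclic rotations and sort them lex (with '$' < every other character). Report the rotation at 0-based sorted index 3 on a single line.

Answer: x7z9$z

Derivation:
All 6 rotations (rotation i = S[i:]+S[:i]):
  rot[0] = zx7z9$
  rot[1] = x7z9$z
  rot[2] = 7z9$zx
  rot[3] = z9$zx7
  rot[4] = 9$zx7z
  rot[5] = $zx7z9
Sorted (with $ < everything):
  sorted[0] = $zx7z9
  sorted[1] = 7z9$zx
  sorted[2] = 9$zx7z
  sorted[3] = x7z9$z
  sorted[4] = z9$zx7
  sorted[5] = zx7z9$
sorted[3] = x7z9$z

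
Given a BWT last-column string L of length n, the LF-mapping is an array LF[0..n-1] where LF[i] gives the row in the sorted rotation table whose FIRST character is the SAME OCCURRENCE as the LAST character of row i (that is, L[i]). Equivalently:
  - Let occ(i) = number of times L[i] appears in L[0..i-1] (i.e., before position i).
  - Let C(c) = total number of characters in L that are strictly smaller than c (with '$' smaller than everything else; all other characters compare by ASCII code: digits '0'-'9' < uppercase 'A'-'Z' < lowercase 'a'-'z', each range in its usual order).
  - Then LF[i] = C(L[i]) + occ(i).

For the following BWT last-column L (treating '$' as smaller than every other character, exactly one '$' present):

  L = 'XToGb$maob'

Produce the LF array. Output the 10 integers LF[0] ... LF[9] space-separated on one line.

Char counts: '$':1, 'G':1, 'T':1, 'X':1, 'a':1, 'b':2, 'm':1, 'o':2
C (first-col start): C('$')=0, C('G')=1, C('T')=2, C('X')=3, C('a')=4, C('b')=5, C('m')=7, C('o')=8
L[0]='X': occ=0, LF[0]=C('X')+0=3+0=3
L[1]='T': occ=0, LF[1]=C('T')+0=2+0=2
L[2]='o': occ=0, LF[2]=C('o')+0=8+0=8
L[3]='G': occ=0, LF[3]=C('G')+0=1+0=1
L[4]='b': occ=0, LF[4]=C('b')+0=5+0=5
L[5]='$': occ=0, LF[5]=C('$')+0=0+0=0
L[6]='m': occ=0, LF[6]=C('m')+0=7+0=7
L[7]='a': occ=0, LF[7]=C('a')+0=4+0=4
L[8]='o': occ=1, LF[8]=C('o')+1=8+1=9
L[9]='b': occ=1, LF[9]=C('b')+1=5+1=6

Answer: 3 2 8 1 5 0 7 4 9 6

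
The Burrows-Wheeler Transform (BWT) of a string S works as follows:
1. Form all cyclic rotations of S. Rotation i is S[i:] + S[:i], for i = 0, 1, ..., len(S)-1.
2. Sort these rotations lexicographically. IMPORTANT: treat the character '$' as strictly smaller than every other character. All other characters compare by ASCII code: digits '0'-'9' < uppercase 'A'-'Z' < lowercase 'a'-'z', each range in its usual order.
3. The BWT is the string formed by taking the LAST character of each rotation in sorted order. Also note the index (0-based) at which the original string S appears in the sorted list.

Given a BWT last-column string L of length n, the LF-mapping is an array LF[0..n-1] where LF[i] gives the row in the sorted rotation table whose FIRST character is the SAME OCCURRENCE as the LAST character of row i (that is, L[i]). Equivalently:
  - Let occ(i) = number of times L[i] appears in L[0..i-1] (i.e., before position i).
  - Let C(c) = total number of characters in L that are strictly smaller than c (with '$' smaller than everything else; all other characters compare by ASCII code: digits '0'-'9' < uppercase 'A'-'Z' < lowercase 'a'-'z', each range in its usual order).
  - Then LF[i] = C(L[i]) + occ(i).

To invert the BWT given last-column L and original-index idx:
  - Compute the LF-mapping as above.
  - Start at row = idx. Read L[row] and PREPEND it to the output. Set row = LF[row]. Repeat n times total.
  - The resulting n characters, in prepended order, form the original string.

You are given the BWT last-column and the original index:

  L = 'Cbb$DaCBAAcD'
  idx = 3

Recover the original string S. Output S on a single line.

LF mapping: 4 9 10 0 6 8 5 3 1 2 11 7
Walk LF starting at row 3, prepending L[row]:
  step 1: row=3, L[3]='$', prepend. Next row=LF[3]=0
  step 2: row=0, L[0]='C', prepend. Next row=LF[0]=4
  step 3: row=4, L[4]='D', prepend. Next row=LF[4]=6
  step 4: row=6, L[6]='C', prepend. Next row=LF[6]=5
  step 5: row=5, L[5]='a', prepend. Next row=LF[5]=8
  step 6: row=8, L[8]='A', prepend. Next row=LF[8]=1
  step 7: row=1, L[1]='b', prepend. Next row=LF[1]=9
  step 8: row=9, L[9]='A', prepend. Next row=LF[9]=2
  step 9: row=2, L[2]='b', prepend. Next row=LF[2]=10
  step 10: row=10, L[10]='c', prepend. Next row=LF[10]=11
  step 11: row=11, L[11]='D', prepend. Next row=LF[11]=7
  step 12: row=7, L[7]='B', prepend. Next row=LF[7]=3
Reversed output: BDcbAbAaCDC$

Answer: BDcbAbAaCDC$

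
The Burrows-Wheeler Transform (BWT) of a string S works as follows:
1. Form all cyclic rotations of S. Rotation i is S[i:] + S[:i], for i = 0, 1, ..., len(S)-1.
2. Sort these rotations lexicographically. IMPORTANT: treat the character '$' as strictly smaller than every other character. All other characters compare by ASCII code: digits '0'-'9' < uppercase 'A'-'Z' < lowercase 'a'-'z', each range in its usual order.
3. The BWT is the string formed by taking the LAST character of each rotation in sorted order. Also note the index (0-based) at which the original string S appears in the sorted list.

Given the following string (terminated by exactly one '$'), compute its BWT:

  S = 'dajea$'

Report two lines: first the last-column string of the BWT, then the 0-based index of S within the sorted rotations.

Answer: aed$ja
3

Derivation:
All 6 rotations (rotation i = S[i:]+S[:i]):
  rot[0] = dajea$
  rot[1] = ajea$d
  rot[2] = jea$da
  rot[3] = ea$daj
  rot[4] = a$daje
  rot[5] = $dajea
Sorted (with $ < everything):
  sorted[0] = $dajea  (last char: 'a')
  sorted[1] = a$daje  (last char: 'e')
  sorted[2] = ajea$d  (last char: 'd')
  sorted[3] = dajea$  (last char: '$')
  sorted[4] = ea$daj  (last char: 'j')
  sorted[5] = jea$da  (last char: 'a')
Last column: aed$ja
Original string S is at sorted index 3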